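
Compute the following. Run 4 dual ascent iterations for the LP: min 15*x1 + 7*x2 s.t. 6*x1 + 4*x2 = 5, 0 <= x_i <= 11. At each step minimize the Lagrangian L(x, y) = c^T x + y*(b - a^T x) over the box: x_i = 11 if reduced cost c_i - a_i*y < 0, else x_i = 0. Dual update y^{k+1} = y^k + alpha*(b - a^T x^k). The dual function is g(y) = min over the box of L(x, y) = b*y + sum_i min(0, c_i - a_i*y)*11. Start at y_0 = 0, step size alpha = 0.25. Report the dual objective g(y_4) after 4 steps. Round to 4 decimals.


Dual ascent for LP: min 15*x1 + 7*x2, 6*x1 + 4*x2 = 5, 0 <= x_i <= 11
Step 1: y^k = 0.0, reduced costs: (15.0, 7.0)
  x^k = (0.0, 0.0), subgradient = b - a^T x = 5.0
  y^{k+1} = 0.0 + 0.25*5.0 = 1.25
Step 2: y^k = 1.25, reduced costs: (7.5, 2.0)
  x^k = (0.0, 0.0), subgradient = b - a^T x = 5.0
  y^{k+1} = 1.25 + 0.25*5.0 = 2.5
Step 3: y^k = 2.5, reduced costs: (0.0, -3.0)
  x^k = (0.0, 11.0), subgradient = b - a^T x = -39.0
  y^{k+1} = 2.5 + 0.25*-39.0 = -7.25
Step 4: y^k = -7.25, reduced costs: (58.5, 36.0)
  x^k = (0.0, 0.0), subgradient = b - a^T x = 5.0
  y^{k+1} = -7.25 + 0.25*5.0 = -6.0
Dual objective at y_4 = -6.0: reduced costs (51.0, 31.0), box minimizer x = (0.0, 0.0)
g(y_4) = b*y + (c1 - a1*y)*x1 + (c2 - a2*y)*x2 = 5*(-6.0) + 51.0*0.0 + 31.0*0.0 = -30.0 + 0.0 + 0.0 = -30.0


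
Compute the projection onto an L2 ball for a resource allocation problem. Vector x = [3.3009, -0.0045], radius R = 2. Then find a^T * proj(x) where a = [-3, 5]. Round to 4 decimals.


Step 1: Compute ||x|| (intermediates to 6 decimals).
||x|| = sqrt(3.3009^2 + (-0.0045)^2) = 3.300903
Step 2: Project.
Since ||x|| > R, scale = R/||x|| = 2/3.300903 = 0.605895, proj(x) = scale * x
proj(x) = [1.999999, -0.002727]
Step 3: Dot product.
a^T * proj(x) = -3*1.999999 + 5*(-0.002727) = -6.0136


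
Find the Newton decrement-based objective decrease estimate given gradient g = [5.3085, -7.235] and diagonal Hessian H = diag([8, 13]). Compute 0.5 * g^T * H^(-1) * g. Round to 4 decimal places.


Step 1: H is diagonal, so H^(-1) * g = [0.6636, -0.5565].
Step 2: g^T H^(-1) g = sum_i g_i^2 / H_ii
  = (5.3085)^2/8 + (-7.235)^2/13
  = 3.5225 + 4.0266 = 7.5491
Step 3: Objective decrease = 0.5 * g^T H^(-1) g = 3.7745


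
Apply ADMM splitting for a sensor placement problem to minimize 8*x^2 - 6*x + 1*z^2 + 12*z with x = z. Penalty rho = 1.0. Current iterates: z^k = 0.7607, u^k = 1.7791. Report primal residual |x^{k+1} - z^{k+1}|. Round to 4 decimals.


ADMM iteration with rho = 1.0, z^k = 0.7607, u^k = 1.7791
Step 1: x-update.
Minimize 8*x^2 - 6*x + (1.0/2)*(x - 0.7607 + 1.7791)^2
FOC: (2*8 + 1.0)*x = 6 + 1.0*(0.7607 - 1.7791)
x^{k+1} = 0.293
Step 2: z-update.
Minimize 1*z^2 + 12*z + (1.0/2)*(0.293 - z + 1.7791)^2
FOC: (2*1 + 1.0)*z = -12 + 1.0*(0.293 + 1.7791)
z^{k+1} = -3.3093
Step 3: u-update.
u^{k+1} = 1.7791 + 0.293 + 3.3093 = 5.3814
Step 4: Primal residual = |0.293 + 3.3093| = 3.6023


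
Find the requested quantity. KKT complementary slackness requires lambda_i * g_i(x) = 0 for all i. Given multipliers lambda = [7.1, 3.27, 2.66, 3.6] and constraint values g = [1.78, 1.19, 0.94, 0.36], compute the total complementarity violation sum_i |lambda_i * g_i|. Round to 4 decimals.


KKT complementary slackness check:
lambda_1 * g_1 = 7.1 * 1.78 = 12.638
lambda_2 * g_2 = 3.27 * 1.19 = 3.8913
lambda_3 * g_3 = 2.66 * 0.94 = 2.5004
lambda_4 * g_4 = 3.6 * 0.36 = 1.296
Total violation = 12.638 + 3.8913 + 2.5004 + 1.296 = 20.3257


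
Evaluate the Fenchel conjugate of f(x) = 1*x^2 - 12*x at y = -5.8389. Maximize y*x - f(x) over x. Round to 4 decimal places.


f*(y) = sup_x {y*x - a*x^2 - b*x} = sup_x {(y-b)*x - a*x^2}
FOC: (y - b) - 2a*x = 0 => x* = (y - b)/(2a)
x* = (-5.8389 + 12)/(2*1) = 3.0806
f*(-5.8389) = (y-b)^2/(4a) = (-5.8389 + 12)^2/(4*1)
= 37.9592/4 = 9.4898


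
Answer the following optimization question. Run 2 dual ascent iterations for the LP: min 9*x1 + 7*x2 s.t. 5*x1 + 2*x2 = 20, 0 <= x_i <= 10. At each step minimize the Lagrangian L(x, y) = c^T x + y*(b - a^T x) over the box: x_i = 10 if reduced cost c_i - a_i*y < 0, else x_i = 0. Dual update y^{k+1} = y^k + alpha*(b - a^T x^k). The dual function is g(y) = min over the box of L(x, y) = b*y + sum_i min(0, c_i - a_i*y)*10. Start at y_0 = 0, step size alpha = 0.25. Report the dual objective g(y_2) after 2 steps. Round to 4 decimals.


Dual ascent for LP: min 9*x1 + 7*x2, 5*x1 + 2*x2 = 20, 0 <= x_i <= 10
Step 1: y^k = 0.0, reduced costs: (9.0, 7.0)
  x^k = (0.0, 0.0), subgradient = b - a^T x = 20.0
  y^{k+1} = 0.0 + 0.25*20.0 = 5.0
Step 2: y^k = 5.0, reduced costs: (-16.0, -3.0)
  x^k = (10.0, 10.0), subgradient = b - a^T x = -50.0
  y^{k+1} = 5.0 + 0.25*-50.0 = -7.5
Dual objective at y_2 = -7.5: reduced costs (46.5, 22.0), box minimizer x = (0.0, 0.0)
g(y_2) = b*y + (c1 - a1*y)*x1 + (c2 - a2*y)*x2 = 20*(-7.5) + 46.5*0.0 + 22.0*0.0 = -150.0 + 0.0 + 0.0 = -150.0


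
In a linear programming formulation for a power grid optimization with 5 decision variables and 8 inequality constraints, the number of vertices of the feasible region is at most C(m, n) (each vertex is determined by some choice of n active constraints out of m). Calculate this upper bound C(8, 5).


Each vertex corresponds to some choice of n active constraints out of m, so the number of vertices is at most C(m, n) = m! / (n!(m-n)!).
m = 8, n = 5
Numerator: 8 * 7 * 6 * 5 * 4
Denominator: 5! = 120
C(8, 5) = 56


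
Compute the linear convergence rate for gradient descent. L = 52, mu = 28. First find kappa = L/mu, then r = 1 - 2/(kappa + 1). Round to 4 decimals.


Step 1: Compute the condition number.
kappa = L/mu = 52/28 = 1.8571
Step 2: Compute the convergence rate.
r = 1 - 2/(kappa + 1) = 1 - 2*mu/(L + mu) = (L - mu)/(L + mu) = 24/80 = 0.3


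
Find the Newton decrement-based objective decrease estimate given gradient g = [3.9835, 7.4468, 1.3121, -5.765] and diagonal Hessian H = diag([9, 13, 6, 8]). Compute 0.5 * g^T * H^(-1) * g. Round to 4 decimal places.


Step 1: H is diagonal, so H^(-1) * g = [0.4426, 0.5728, 0.2187, -0.7206].
Step 2: g^T H^(-1) g = sum_i g_i^2 / H_ii
  = (3.9835)^2/9 + (7.4468)^2/13 + (1.3121)^2/6 + (-5.765)^2/8
  = 1.7631 + 4.2658 + 0.2869 + 4.1544 = 10.4702
Step 3: Objective decrease = 0.5 * g^T H^(-1) g = 5.2351


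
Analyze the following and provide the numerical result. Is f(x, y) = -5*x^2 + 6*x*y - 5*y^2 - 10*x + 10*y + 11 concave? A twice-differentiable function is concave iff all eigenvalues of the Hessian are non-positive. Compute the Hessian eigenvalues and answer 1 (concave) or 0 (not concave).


The Hessian of f(x,y) = -5*x^2 + 6*x*y - 5*y^2 - 10*x + 10*y + 11 is:
H = [[-10, 6], [6, -10]]
Trace = -10 - 10 = -20
Determinant = -10*-10 - (6)^2 = 64
Discriminant = (-20)^2 - 4*64 = 144.0
Eigenvalues: lambda_1 = -16.0, lambda_2 = -4.0
The function is concave.

1


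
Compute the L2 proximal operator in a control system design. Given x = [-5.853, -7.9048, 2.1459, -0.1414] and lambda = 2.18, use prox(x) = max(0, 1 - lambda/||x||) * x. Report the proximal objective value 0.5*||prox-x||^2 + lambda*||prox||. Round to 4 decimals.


Step 1: Compute ||x||.
||x|| = 10.0682
Step 2: Compute scaling factor.
scale = max(0, 1 - 2.18/10.0682) = 0.7835
Step 3: prox(x) = [-4.5857, -6.1932, 1.6813, -0.1108]
||prox(x)|| = 7.8882
Step 4: Proximal objective.
0.5*||prox-x||^2 = 2.3762
lambda*||prox|| = 17.1963
Total = 19.5724


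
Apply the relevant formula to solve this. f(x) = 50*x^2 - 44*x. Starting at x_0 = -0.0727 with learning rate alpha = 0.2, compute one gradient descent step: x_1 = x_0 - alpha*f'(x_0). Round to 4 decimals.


We compute the gradient at x_0 and apply the update.
f'(x) = 100*x - 44
f'(-0.0727) = 100*-0.0727 - 44 = -51.27
x_1 = -0.0727 - 0.2*-51.27 = 10.1813


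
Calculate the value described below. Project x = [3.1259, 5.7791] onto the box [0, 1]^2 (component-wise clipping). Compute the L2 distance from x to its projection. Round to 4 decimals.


Project each component onto [0, 1].
clip(3.1259) = 1.0, clip(5.7791) = 1.0
Projection = [1.0, 1.0]
Squared diffs: [4.5195, 22.8398]
Distance = sqrt(27.3593) = 5.2306


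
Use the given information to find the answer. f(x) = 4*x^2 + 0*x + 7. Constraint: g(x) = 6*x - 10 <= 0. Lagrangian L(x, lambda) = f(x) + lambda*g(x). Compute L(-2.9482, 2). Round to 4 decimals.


Step 1: Evaluate f(x).
f(-2.9482) = 4*(-2.9482)^2 + 0*(-2.9482) + 7 = 41.7675
Step 2: Evaluate g(x).
g(-2.9482) = 6*-2.9482 - 10 = -27.6892
Step 3: Compute Lagrangian.
L = 41.7675 + 2*-27.6892 = -13.6109


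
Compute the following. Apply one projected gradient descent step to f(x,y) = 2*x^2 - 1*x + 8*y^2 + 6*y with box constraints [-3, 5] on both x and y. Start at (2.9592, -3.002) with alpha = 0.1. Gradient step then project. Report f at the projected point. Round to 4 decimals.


Step 1: Compute gradient at (2.9592, -3.002).
grad_x = 2*2*2.9592 - 1 = 10.8368
grad_y = 2*8*-3.002 + 6 = -42.032
Step 2: Gradient step.
x_raw = 2.9592 - 0.1*10.8368 = 1.8755
y_raw = -3.002 - 0.1*-42.032 = 1.2012
Step 3: Project onto [-3, 5].
x_proj = clip(1.8755) = 1.8755
y_proj = clip(1.2012) = 1.2012
Step 4: Evaluate f.
f(1.8755, 1.2012) = 23.9099


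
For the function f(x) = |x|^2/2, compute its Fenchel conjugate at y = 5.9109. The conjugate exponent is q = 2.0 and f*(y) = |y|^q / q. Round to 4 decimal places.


The conjugate exponent q satisfies 1/p + 1/q = 1.
p = 2, so q = 2/(2 - 1) = 2.0
|y|^q = 5.9109^2.0 = 34.9387
f*(5.9109) = 34.9387 / 2.0 = 17.4694


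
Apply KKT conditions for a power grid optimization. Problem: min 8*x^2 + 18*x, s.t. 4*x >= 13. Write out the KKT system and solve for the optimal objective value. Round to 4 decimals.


Step 1: Try lambda = 0 (constraint inactive).
x_unc = -18/(2*8) = -1.125
Check: 4*-1.125 = -4.5 < 13 -- violated!
Step 2: Constraint must be active: 4*x = 13
x* = 13/4 = 3.25
lambda = (2*8*3.25 + 18)/4 = 17.5
Step 3: Compute optimal value.
f(x*) = 8*3.25^2 + 18*3.25 = 143.0


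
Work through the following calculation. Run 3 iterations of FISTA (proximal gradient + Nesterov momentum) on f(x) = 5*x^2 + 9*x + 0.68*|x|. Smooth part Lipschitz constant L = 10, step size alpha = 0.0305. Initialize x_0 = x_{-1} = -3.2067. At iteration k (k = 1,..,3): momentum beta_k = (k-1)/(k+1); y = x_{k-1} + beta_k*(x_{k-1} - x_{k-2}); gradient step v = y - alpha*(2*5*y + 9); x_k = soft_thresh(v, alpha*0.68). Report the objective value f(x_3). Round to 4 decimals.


FISTA on f(x) = 5*x^2 + 9*x + 0.68*|x|
L = 10, alpha = 0.0305
Iteration 1: beta = 0.0, y = -3.2067 + 0.0*(-3.2067 + 3.2067) = -3.2067
  grad(y) = -23.067, v = y - alpha*grad = -2.5032
  prox(v) = soft_thresh(-2.5032, 0.0207) = -2.4824
Iteration 2: beta = 0.3333, y = -2.4824 + 0.3333*(-2.4824 + 3.2067) = -2.241
  grad(y) = -13.4099, v = y - alpha*grad = -1.832
  prox(v) = soft_thresh(-1.832, 0.0207) = -1.8112
Iteration 3: beta = 0.5, y = -1.8112 + 0.5*(-1.8112 + 2.4824) = -1.4757
  grad(y) = -5.7566, v = y - alpha*grad = -1.3001
  prox(v) = soft_thresh(-1.3001, 0.0207) = -1.2793
f(x_3) = 5*(-1.2793)^2 + 9*(-1.2793) + 0.68*|-1.2793| = -2.4605


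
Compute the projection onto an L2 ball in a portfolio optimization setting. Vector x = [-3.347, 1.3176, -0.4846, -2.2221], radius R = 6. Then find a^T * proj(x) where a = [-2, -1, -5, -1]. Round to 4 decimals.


Step 1: Compute ||x|| (intermediates to 6 decimals).
||x|| = sqrt((-3.347)^2 + 1.3176^2 + (-0.4846)^2 + (-2.2221)^2) = 4.255707
Step 2: Project.
Since ||x|| <= R, proj = x (no scaling needed).
proj(x) = [-3.347, 1.3176, -0.4846, -2.2221]
Step 3: Dot product.
a^T * proj(x) = -2*(-3.347) - 1*1.3176 - 5*(-0.4846) - 1*(-2.2221) = 10.0215


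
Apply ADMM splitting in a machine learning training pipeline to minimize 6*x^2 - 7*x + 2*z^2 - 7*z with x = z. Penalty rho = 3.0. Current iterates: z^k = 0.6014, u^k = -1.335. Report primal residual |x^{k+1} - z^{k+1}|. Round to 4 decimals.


ADMM iteration with rho = 3.0, z^k = 0.6014, u^k = -1.335
Step 1: x-update.
Minimize 6*x^2 - 7*x + (3.0/2)*(x - 0.6014 - 1.335)^2
FOC: (2*6 + 3.0)*x = 7 + 3.0*(0.6014 + 1.335)
x^{k+1} = 0.8539
Step 2: z-update.
Minimize 2*z^2 - 7*z + (3.0/2)*(0.8539 - z - 1.335)^2
FOC: (2*2 + 3.0)*z = 7 + 3.0*(0.8539 - 1.335)
z^{k+1} = 0.7938
Step 3: u-update.
u^{k+1} = -1.335 + 0.8539 - 0.7938 = -1.2749
Step 4: Primal residual = |0.8539 - 0.7938| = 0.0601


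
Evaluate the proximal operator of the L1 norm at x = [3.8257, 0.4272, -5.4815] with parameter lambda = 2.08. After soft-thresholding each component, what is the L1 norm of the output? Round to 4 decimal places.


Soft-thresholding with lambda = 2.08:
prox(3.8257) = sign(3.8257)*max(|3.8257| - 2.08, 0) = 1.7457
prox(0.4272) = sign(0.4272)*max(|0.4272| - 2.08, 0) = 0.0
prox(-5.4815) = sign(-5.4815)*max(|-5.4815| - 2.08, 0) = -3.4015
prox(x) = [1.7457, 0.0, -3.4015]
||prox(x)||_1 = 1.7457 + 0.0 + 3.4015 = 5.1472


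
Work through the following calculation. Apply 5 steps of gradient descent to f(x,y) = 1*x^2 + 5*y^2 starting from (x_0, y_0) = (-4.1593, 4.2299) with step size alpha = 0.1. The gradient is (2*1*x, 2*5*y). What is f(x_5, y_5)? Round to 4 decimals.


Gradient descent on f(x,y) = 1*x^2 + 5*y^2.
Starting point: (-4.1593, 4.2299), alpha = 0.1
Step 1: grad_x = 2*1*-4.1593 = -8.3186, grad_y = 2*5*4.2299 = 42.299
  x_1 = -4.1593 - 0.1*-8.3186 = -3.3274
  y_1 = 4.2299 - 0.1*42.299 = 0.0
Step 2: grad_x = 2*1*-3.3274 = -6.6549, grad_y = 2*5*0.0 = 0.0
  x_2 = -3.3274 - 0.1*-6.6549 = -2.662
  y_2 = 0.0 - 0.1*0.0 = 0.0
Step 3: grad_x = 2*1*-2.662 = -5.3239, grad_y = 2*5*0.0 = 0.0
  x_3 = -2.662 - 0.1*-5.3239 = -2.1296
  y_3 = 0.0 - 0.1*0.0 = 0.0
Step 4: grad_x = 2*1*-2.1296 = -4.2591, grad_y = 2*5*0.0 = 0.0
  x_4 = -2.1296 - 0.1*-4.2591 = -1.7036
  y_4 = 0.0 - 0.1*0.0 = 0.0
Step 5: grad_x = 2*1*-1.7036 = -3.4073, grad_y = 2*5*0.0 = 0.0
  x_5 = -1.7036 - 0.1*-3.4073 = -1.3629
  y_5 = 0.0 - 0.1*0.0 = 0.0
f(-1.3629, 0.0) = 1*(-1.3629)^2 + 5*0.0^2 = 1.8575


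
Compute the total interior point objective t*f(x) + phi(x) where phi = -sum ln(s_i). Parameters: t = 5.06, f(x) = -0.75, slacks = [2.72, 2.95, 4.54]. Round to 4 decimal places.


Step 1: Compute log-barrier.
ln values: [1.0006, 1.0818, 1.5129]
phi = -(1.0006 + 1.0818 + 1.5129) = -3.5954
Step 2: Compute augmented objective.
t*f(x) = 5.06*-0.75 = -3.795
Total = -3.795 - 3.5954 = -7.3904


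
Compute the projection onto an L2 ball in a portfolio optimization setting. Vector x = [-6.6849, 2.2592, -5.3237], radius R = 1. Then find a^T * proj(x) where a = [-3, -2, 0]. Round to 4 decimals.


Step 1: Compute ||x|| (intermediates to 6 decimals).
||x|| = sqrt((-6.6849)^2 + 2.2592^2 + (-5.3237)^2) = 8.839324
Step 2: Project.
Since ||x|| > R, scale = R/||x|| = 1/8.839324 = 0.113131, proj(x) = scale * x
proj(x) = [-0.756269, 0.255586, -0.602276]
Step 3: Dot product.
a^T * proj(x) = -3*(-0.756269) - 2*0.255586 + 0*(-0.602276) = 1.7576


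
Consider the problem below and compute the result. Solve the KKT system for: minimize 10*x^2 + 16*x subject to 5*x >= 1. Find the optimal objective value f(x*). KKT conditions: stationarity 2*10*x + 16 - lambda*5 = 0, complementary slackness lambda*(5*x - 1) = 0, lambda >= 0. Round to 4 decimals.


Step 1: Try lambda = 0 (constraint inactive).
x_unc = -16/(2*10) = -0.8
Check: 5*-0.8 = -4.0 < 1 -- violated!
Step 2: Constraint must be active: 5*x = 1
x* = 1/5 = 0.2
lambda = (2*10*0.2 + 16)/5 = 4.0
Step 3: Compute optimal value.
f(x*) = 10*0.2^2 + 16*0.2 = 3.6


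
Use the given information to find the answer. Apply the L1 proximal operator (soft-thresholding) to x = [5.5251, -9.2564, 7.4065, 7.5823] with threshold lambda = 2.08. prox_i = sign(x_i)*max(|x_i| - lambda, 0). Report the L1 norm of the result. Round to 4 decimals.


Soft-thresholding with lambda = 2.08:
prox(5.5251) = sign(5.5251)*max(|5.5251| - 2.08, 0) = 3.4451
prox(-9.2564) = sign(-9.2564)*max(|-9.2564| - 2.08, 0) = -7.1764
prox(7.4065) = sign(7.4065)*max(|7.4065| - 2.08, 0) = 5.3265
prox(7.5823) = sign(7.5823)*max(|7.5823| - 2.08, 0) = 5.5023
prox(x) = [3.4451, -7.1764, 5.3265, 5.5023]
||prox(x)||_1 = 3.4451 + 7.1764 + 5.3265 + 5.5023 = 21.4503


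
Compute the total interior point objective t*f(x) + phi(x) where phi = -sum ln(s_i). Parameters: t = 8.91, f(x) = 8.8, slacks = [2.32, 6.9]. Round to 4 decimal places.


Step 1: Compute log-barrier.
ln values: [0.8416, 1.9315]
phi = -(0.8416 + 1.9315) = -2.7731
Step 2: Compute augmented objective.
t*f(x) = 8.91*8.8 = 78.408
Total = 78.408 - 2.7731 = 75.6349


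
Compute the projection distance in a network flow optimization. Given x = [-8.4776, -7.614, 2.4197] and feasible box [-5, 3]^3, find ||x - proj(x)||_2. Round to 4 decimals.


Project each component onto [-5, 3].
clip(-8.4776) = -5.0, clip(-7.614) = -5.0, clip(2.4197) = 2.4197
Projection = [-5.0, -5.0, 2.4197]
Squared diffs: [12.0937, 6.833, 0.0]
Distance = sqrt(18.9267) = 4.3505


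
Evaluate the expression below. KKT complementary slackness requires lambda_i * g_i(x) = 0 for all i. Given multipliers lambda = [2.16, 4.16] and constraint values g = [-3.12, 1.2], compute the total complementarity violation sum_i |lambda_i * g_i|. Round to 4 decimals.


KKT complementary slackness check:
lambda_1 * g_1 = 2.16 * -3.12 = -6.7392
lambda_2 * g_2 = 4.16 * 1.2 = 4.992
Total violation = 6.7392 + 4.992 = 11.7312


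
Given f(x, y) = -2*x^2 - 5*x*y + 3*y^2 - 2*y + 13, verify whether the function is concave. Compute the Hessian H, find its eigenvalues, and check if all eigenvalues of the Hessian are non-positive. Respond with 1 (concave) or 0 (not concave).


The Hessian of f(x,y) = -2*x^2 - 5*x*y + 3*y^2 - 2*y + 13 is:
H = [[-4, -5], [-5, 6]]
Trace = -4 + 6 = 2
Determinant = -4*6 - (-5)^2 = -49
Discriminant = (2)^2 - 4*-49 = 200.0
Eigenvalues: lambda_1 = -6.0711, lambda_2 = 8.0711
The function is not concave.

0


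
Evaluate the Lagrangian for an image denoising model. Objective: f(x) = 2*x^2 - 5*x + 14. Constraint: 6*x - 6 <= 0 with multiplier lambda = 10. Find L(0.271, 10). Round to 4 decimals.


Step 1: Evaluate f(x).
f(0.271) = 2*0.271^2 - 5*0.271 + 14 = 12.7919
Step 2: Evaluate g(x).
g(0.271) = 6*0.271 - 6 = -4.374
Step 3: Compute Lagrangian.
L = 12.7919 + 10*-4.374 = -30.9481


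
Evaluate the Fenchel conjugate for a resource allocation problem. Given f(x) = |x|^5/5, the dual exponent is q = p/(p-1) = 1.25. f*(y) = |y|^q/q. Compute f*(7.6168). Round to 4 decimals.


The conjugate exponent q satisfies 1/p + 1/q = 1.
p = 5, so q = 5/(5 - 1) = 1.25
|y|^q = 7.6168^1.25 = 12.6536
f*(7.6168) = 12.6536 / 1.25 = 10.1229


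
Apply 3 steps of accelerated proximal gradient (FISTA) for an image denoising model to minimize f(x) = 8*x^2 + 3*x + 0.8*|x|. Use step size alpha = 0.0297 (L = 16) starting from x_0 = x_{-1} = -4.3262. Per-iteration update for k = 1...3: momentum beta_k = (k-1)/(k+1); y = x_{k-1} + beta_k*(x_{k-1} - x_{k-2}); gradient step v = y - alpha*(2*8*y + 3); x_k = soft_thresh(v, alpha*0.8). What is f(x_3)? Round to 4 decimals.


FISTA on f(x) = 8*x^2 + 3*x + 0.8*|x|
L = 16, alpha = 0.0297
Iteration 1: beta = 0.0, y = -4.3262 + 0.0*(-4.3262 + 4.3262) = -4.3262
  grad(y) = -66.2192, v = y - alpha*grad = -2.3595
  prox(v) = soft_thresh(-2.3595, 0.0238) = -2.3357
Iteration 2: beta = 0.3333, y = -2.3357 + 0.3333*(-2.3357 + 4.3262) = -1.6722
  grad(y) = -23.7558, v = y - alpha*grad = -0.9667
  prox(v) = soft_thresh(-0.9667, 0.0238) = -0.9429
Iteration 3: beta = 0.5, y = -0.9429 + 0.5*(-0.9429 + 2.3357) = -0.2465
  grad(y) = -0.9445, v = y - alpha*grad = -0.2185
  prox(v) = soft_thresh(-0.2185, 0.0238) = -0.1947
f(x_3) = 8*(-0.1947)^2 + 3*(-0.1947) + 0.8*|-0.1947| = -0.1251


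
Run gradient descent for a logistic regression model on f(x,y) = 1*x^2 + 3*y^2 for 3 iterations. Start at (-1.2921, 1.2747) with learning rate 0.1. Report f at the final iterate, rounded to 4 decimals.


Gradient descent on f(x,y) = 1*x^2 + 3*y^2.
Starting point: (-1.2921, 1.2747), alpha = 0.1
Step 1: grad_x = 2*1*-1.2921 = -2.5842, grad_y = 2*3*1.2747 = 7.6482
  x_1 = -1.2921 - 0.1*-2.5842 = -1.0337
  y_1 = 1.2747 - 0.1*7.6482 = 0.5099
Step 2: grad_x = 2*1*-1.0337 = -2.0674, grad_y = 2*3*0.5099 = 3.0593
  x_2 = -1.0337 - 0.1*-2.0674 = -0.8269
  y_2 = 0.5099 - 0.1*3.0593 = 0.204
Step 3: grad_x = 2*1*-0.8269 = -1.6539, grad_y = 2*3*0.204 = 1.2237
  x_3 = -0.8269 - 0.1*-1.6539 = -0.6616
  y_3 = 0.204 - 0.1*1.2237 = 0.0816
f(-0.6616, 0.0816) = 1*(-0.6616)^2 + 3*0.0816^2 = 0.4576


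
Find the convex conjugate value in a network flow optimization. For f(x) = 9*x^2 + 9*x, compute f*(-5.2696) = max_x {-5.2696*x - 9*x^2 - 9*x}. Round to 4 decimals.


f*(y) = sup_x {y*x - a*x^2 - b*x} = sup_x {(y-b)*x - a*x^2}
FOC: (y - b) - 2a*x = 0 => x* = (y - b)/(2a)
x* = (-5.2696 - 9)/(2*9) = -0.7928
f*(-5.2696) = (y-b)^2/(4a) = (-5.2696 - 9)^2/(4*9)
= 203.6215/36 = 5.6562


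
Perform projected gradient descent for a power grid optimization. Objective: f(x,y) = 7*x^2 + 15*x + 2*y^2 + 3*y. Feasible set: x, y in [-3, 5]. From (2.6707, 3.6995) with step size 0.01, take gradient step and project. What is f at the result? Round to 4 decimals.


Step 1: Compute gradient at (2.6707, 3.6995).
grad_x = 2*7*2.6707 + 15 = 52.3898
grad_y = 2*2*3.6995 + 3 = 17.798
Step 2: Gradient step.
x_raw = 2.6707 - 0.01*52.3898 = 2.1468
y_raw = 3.6995 - 0.01*17.798 = 3.5215
Step 3: Project onto [-3, 5].
x_proj = clip(2.1468) = 2.1468
y_proj = clip(3.5215) = 3.5215
Step 4: Evaluate f.
f(2.1468, 3.5215) = 99.8301


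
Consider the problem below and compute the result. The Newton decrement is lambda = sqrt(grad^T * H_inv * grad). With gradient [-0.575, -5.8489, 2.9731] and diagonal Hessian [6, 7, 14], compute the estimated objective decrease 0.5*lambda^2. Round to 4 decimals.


Step 1: H is diagonal, so H^(-1) * g = [-0.0958, -0.8356, 0.2124].
Step 2: g^T H^(-1) g = sum_i g_i^2 / H_ii
  = (-0.575)^2/6 + (-5.8489)^2/7 + (2.9731)^2/14
  = 0.0551 + 4.8871 + 0.6314 = 5.5736
Step 3: Objective decrease = 0.5 * g^T H^(-1) g = 2.7868


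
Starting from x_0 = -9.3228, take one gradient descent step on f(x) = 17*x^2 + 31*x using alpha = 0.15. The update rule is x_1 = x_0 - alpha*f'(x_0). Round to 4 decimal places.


We compute the gradient at x_0 and apply the update.
f'(x) = 34*x + 31
f'(-9.3228) = 34*-9.3228 + 31 = -285.9752
x_1 = -9.3228 - 0.15*-285.9752 = 33.5735


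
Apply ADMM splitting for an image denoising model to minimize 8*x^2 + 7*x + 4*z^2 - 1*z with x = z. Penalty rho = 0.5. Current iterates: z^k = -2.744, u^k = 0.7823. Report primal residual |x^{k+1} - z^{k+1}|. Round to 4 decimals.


ADMM iteration with rho = 0.5, z^k = -2.744, u^k = 0.7823
Step 1: x-update.
Minimize 8*x^2 + 7*x + (0.5/2)*(x + 2.744 + 0.7823)^2
FOC: (2*8 + 0.5)*x = -7 + 0.5*(-2.744 - 0.7823)
x^{k+1} = -0.5311
Step 2: z-update.
Minimize 4*z^2 - 1*z + (0.5/2)*(-0.5311 - z + 0.7823)^2
FOC: (2*4 + 0.5)*z = 1 + 0.5*(-0.5311 + 0.7823)
z^{k+1} = 0.1324
Step 3: u-update.
u^{k+1} = 0.7823 - 0.5311 - 0.1324 = 0.1188
Step 4: Primal residual = |-0.5311 - 0.1324| = 0.6635


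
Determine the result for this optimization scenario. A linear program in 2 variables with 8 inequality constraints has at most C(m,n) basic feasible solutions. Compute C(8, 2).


Each vertex corresponds to some choice of n active constraints out of m, so the number of vertices is at most C(m, n) = m! / (n!(m-n)!).
m = 8, n = 2
Numerator: 8 * 7
Denominator: 2! = 2
C(8, 2) = 28


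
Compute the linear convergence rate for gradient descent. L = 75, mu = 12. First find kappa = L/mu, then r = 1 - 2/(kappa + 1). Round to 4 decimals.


Step 1: Compute the condition number.
kappa = L/mu = 75/12 = 6.25
Step 2: Compute the convergence rate.
r = 1 - 2/(kappa + 1) = 1 - 2*mu/(L + mu) = (L - mu)/(L + mu) = 63/87 = 0.7241


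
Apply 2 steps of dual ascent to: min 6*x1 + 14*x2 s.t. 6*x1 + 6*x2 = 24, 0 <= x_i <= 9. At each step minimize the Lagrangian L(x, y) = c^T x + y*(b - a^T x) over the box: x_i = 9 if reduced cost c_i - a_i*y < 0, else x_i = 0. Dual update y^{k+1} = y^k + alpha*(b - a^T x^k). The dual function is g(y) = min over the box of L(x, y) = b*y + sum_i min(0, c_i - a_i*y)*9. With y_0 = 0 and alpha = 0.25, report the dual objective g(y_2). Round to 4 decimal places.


Dual ascent for LP: min 6*x1 + 14*x2, 6*x1 + 6*x2 = 24, 0 <= x_i <= 9
Step 1: y^k = 0.0, reduced costs: (6.0, 14.0)
  x^k = (0.0, 0.0), subgradient = b - a^T x = 24.0
  y^{k+1} = 0.0 + 0.25*24.0 = 6.0
Step 2: y^k = 6.0, reduced costs: (-30.0, -22.0)
  x^k = (9.0, 9.0), subgradient = b - a^T x = -84.0
  y^{k+1} = 6.0 + 0.25*-84.0 = -15.0
Dual objective at y_2 = -15.0: reduced costs (96.0, 104.0), box minimizer x = (0.0, 0.0)
g(y_2) = b*y + (c1 - a1*y)*x1 + (c2 - a2*y)*x2 = 24*(-15.0) + 96.0*0.0 + 104.0*0.0 = -360.0 + 0.0 + 0.0 = -360.0


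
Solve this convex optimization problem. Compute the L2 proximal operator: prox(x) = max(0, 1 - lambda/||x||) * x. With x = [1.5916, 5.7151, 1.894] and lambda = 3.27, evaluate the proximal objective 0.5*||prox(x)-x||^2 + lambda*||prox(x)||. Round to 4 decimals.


Step 1: Compute ||x||.
||x|| = 6.2276
Step 2: Compute scaling factor.
scale = max(0, 1 - 3.27/6.2276) = 0.4749
Step 3: prox(x) = [0.7559, 2.7142, 0.8995]
||prox(x)|| = 2.9576
Step 4: Proximal objective.
0.5*||prox-x||^2 = 5.3465
lambda*||prox|| = 9.6714
Total = 15.0177


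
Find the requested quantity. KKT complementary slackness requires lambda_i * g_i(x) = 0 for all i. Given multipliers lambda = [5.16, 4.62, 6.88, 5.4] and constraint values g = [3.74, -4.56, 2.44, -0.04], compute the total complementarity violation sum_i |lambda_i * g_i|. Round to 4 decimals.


KKT complementary slackness check:
lambda_1 * g_1 = 5.16 * 3.74 = 19.2984
lambda_2 * g_2 = 4.62 * -4.56 = -21.0672
lambda_3 * g_3 = 6.88 * 2.44 = 16.7872
lambda_4 * g_4 = 5.4 * -0.04 = -0.216
Total violation = 19.2984 + 21.0672 + 16.7872 + 0.216 = 57.3688


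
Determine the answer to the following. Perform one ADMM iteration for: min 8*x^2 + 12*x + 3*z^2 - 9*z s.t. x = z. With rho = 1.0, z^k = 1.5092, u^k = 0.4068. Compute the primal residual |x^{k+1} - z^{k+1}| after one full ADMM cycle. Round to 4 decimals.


ADMM iteration with rho = 1.0, z^k = 1.5092, u^k = 0.4068
Step 1: x-update.
Minimize 8*x^2 + 12*x + (1.0/2)*(x - 1.5092 + 0.4068)^2
FOC: (2*8 + 1.0)*x = -12 + 1.0*(1.5092 - 0.4068)
x^{k+1} = -0.641
Step 2: z-update.
Minimize 3*z^2 - 9*z + (1.0/2)*(-0.641 - z + 0.4068)^2
FOC: (2*3 + 1.0)*z = 9 + 1.0*(-0.641 + 0.4068)
z^{k+1} = 1.2523
Step 3: u-update.
u^{k+1} = 0.4068 - 0.641 - 1.2523 = -1.4865
Step 4: Primal residual = |-0.641 - 1.2523| = 1.8933


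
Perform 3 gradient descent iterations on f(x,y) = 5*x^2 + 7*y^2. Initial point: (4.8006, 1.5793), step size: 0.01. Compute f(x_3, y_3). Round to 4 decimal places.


Gradient descent on f(x,y) = 5*x^2 + 7*y^2.
Starting point: (4.8006, 1.5793), alpha = 0.01
Step 1: grad_x = 2*5*4.8006 = 48.006, grad_y = 2*7*1.5793 = 22.1102
  x_1 = 4.8006 - 0.01*48.006 = 4.3205
  y_1 = 1.5793 - 0.01*22.1102 = 1.3582
Step 2: grad_x = 2*5*4.3205 = 43.2054, grad_y = 2*7*1.3582 = 19.0148
  x_2 = 4.3205 - 0.01*43.2054 = 3.8885
  y_2 = 1.3582 - 0.01*19.0148 = 1.1681
Step 3: grad_x = 2*5*3.8885 = 38.8849, grad_y = 2*7*1.1681 = 16.3527
  x_3 = 3.8885 - 0.01*38.8849 = 3.4996
  y_3 = 1.1681 - 0.01*16.3527 = 1.0045
f(3.4996, 1.0045) = 5*3.4996^2 + 7*1.0045^2 = 68.3008


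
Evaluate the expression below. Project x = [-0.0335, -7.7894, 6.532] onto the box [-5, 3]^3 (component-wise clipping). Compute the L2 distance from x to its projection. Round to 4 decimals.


Project each component onto [-5, 3].
clip(-0.0335) = -0.0335, clip(-7.7894) = -5.0, clip(6.532) = 3.0
Projection = [-0.0335, -5.0, 3.0]
Squared diffs: [0.0, 7.7808, 12.475]
Distance = sqrt(20.2558) = 4.5006


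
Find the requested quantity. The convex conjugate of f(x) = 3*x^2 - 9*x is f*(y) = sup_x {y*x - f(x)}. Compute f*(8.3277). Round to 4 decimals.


f*(y) = sup_x {y*x - a*x^2 - b*x} = sup_x {(y-b)*x - a*x^2}
FOC: (y - b) - 2a*x = 0 => x* = (y - b)/(2a)
x* = (8.3277 + 9)/(2*3) = 2.888
f*(8.3277) = (y-b)^2/(4a) = (8.3277 + 9)^2/(4*3)
= 300.2492/12 = 25.0208


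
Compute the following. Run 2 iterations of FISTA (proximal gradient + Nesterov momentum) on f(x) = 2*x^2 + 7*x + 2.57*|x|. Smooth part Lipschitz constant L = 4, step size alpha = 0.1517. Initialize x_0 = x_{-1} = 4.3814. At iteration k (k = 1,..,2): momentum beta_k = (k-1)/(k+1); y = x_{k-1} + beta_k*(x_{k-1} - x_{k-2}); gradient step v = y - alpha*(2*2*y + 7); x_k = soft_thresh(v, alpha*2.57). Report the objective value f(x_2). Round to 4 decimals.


FISTA on f(x) = 2*x^2 + 7*x + 2.57*|x|
L = 4, alpha = 0.1517
Iteration 1: beta = 0.0, y = 4.3814 + 0.0*(4.3814 - 4.3814) = 4.3814
  grad(y) = 24.5256, v = y - alpha*grad = 0.6609
  prox(v) = soft_thresh(0.6609, 0.3899) = 0.271
Iteration 2: beta = 0.3333, y = 0.271 + 0.3333*(0.271 - 4.3814) = -1.0991
  grad(y) = 2.6035, v = y - alpha*grad = -1.4941
  prox(v) = soft_thresh(-1.4941, 0.3899) = -1.1042
f(x_2) = 2*(-1.1042)^2 + 7*(-1.1042) + 2.57*|-1.1042| = -2.4531


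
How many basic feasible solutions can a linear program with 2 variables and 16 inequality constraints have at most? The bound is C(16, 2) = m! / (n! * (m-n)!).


Each vertex corresponds to some choice of n active constraints out of m, so the number of vertices is at most C(m, n) = m! / (n!(m-n)!).
m = 16, n = 2
Numerator: 16 * 15
Denominator: 2! = 2
C(16, 2) = 120


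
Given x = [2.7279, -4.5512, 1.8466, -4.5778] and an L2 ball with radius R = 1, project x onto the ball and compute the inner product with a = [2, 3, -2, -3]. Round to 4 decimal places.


Step 1: Compute ||x|| (intermediates to 6 decimals).
||x|| = sqrt(2.7279^2 + (-4.5512)^2 + 1.8466^2 + (-4.5778)^2) = 7.24714
Step 2: Project.
Since ||x|| > R, scale = R/||x|| = 1/7.24714 = 0.137985, proj(x) = scale * x
proj(x) = [0.376409, -0.627997, 0.254803, -0.631668]
Step 3: Dot product.
a^T * proj(x) = 2*0.376409 + 3*(-0.627997) - 2*0.254803 - 3*(-0.631668) = 0.2542


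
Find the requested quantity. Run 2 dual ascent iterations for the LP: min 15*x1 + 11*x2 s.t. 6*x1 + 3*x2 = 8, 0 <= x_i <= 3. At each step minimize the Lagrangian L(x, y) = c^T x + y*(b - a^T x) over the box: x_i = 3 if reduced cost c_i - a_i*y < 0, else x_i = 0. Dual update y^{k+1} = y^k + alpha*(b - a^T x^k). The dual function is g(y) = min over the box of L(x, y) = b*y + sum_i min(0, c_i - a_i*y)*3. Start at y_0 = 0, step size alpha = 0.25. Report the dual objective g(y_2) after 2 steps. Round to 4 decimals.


Dual ascent for LP: min 15*x1 + 11*x2, 6*x1 + 3*x2 = 8, 0 <= x_i <= 3
Step 1: y^k = 0.0, reduced costs: (15.0, 11.0)
  x^k = (0.0, 0.0), subgradient = b - a^T x = 8.0
  y^{k+1} = 0.0 + 0.25*8.0 = 2.0
Step 2: y^k = 2.0, reduced costs: (3.0, 5.0)
  x^k = (0.0, 0.0), subgradient = b - a^T x = 8.0
  y^{k+1} = 2.0 + 0.25*8.0 = 4.0
Dual objective at y_2 = 4.0: reduced costs (-9.0, -1.0), box minimizer x = (3.0, 3.0)
g(y_2) = b*y + (c1 - a1*y)*x1 + (c2 - a2*y)*x2 = 8*4.0 + (-9.0)*3.0 + (-1.0)*3.0 = 32.0 - 27.0 - 3.0 = 2.0


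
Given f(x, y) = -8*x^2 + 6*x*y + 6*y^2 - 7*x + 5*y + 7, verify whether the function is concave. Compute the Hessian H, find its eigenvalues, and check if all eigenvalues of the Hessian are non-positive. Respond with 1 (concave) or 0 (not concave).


The Hessian of f(x,y) = -8*x^2 + 6*x*y + 6*y^2 - 7*x + 5*y + 7 is:
H = [[-16, 6], [6, 12]]
Trace = -16 + 12 = -4
Determinant = -16*12 - (6)^2 = -228
Discriminant = (-4)^2 - 4*-228 = 928.0
Eigenvalues: lambda_1 = -17.2315, lambda_2 = 13.2315
The function is not concave.

0


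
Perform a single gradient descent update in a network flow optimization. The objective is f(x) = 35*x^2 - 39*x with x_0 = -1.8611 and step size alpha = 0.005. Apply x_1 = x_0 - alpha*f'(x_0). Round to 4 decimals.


We compute the gradient at x_0 and apply the update.
f'(x) = 70*x - 39
f'(-1.8611) = 70*-1.8611 - 39 = -169.277
x_1 = -1.8611 - 0.005*-169.277 = -1.0147


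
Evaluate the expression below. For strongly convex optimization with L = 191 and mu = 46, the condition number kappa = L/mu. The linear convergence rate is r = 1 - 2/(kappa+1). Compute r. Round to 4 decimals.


Step 1: Compute the condition number.
kappa = L/mu = 191/46 = 4.1522
Step 2: Compute the convergence rate.
r = 1 - 2/(kappa + 1) = 1 - 2*mu/(L + mu) = (L - mu)/(L + mu) = 145/237 = 0.6118


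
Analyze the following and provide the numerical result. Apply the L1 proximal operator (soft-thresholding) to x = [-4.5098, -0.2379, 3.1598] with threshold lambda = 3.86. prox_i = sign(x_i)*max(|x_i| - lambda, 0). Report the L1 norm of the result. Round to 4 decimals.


Soft-thresholding with lambda = 3.86:
prox(-4.5098) = sign(-4.5098)*max(|-4.5098| - 3.86, 0) = -0.6498
prox(-0.2379) = sign(-0.2379)*max(|-0.2379| - 3.86, 0) = 0.0
prox(3.1598) = sign(3.1598)*max(|3.1598| - 3.86, 0) = 0.0
prox(x) = [-0.6498, 0.0, 0.0]
||prox(x)||_1 = 0.6498 + 0.0 + 0.0 = 0.6498


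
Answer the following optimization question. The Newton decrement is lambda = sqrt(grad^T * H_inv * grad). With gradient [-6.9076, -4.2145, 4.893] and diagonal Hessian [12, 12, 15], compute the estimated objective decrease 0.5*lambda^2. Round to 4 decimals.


Step 1: H is diagonal, so H^(-1) * g = [-0.5756, -0.3512, 0.3262].
Step 2: g^T H^(-1) g = sum_i g_i^2 / H_ii
  = (-6.9076)^2/12 + (-4.2145)^2/12 + (4.893)^2/15
  = 3.9762 + 1.4802 + 1.5961 = 7.0525
Step 3: Objective decrease = 0.5 * g^T H^(-1) g = 3.5263


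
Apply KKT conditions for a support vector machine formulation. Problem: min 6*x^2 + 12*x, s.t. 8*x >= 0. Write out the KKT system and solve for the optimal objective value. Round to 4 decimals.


Step 1: Try lambda = 0 (constraint inactive).
x_unc = -12/(2*6) = -1.0
Check: 8*-1.0 = -8.0 < 0 -- violated!
Step 2: Constraint must be active: 8*x = 0
x* = 0/8 = 0.0
lambda = (2*6*0.0 + 12)/8 = 1.5
Step 3: Compute optimal value.
f(x*) = 6*0.0^2 + 12*0.0 = 0.0


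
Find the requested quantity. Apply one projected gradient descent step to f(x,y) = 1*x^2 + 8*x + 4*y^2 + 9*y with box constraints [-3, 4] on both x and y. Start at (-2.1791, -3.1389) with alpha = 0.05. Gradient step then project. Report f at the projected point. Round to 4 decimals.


Step 1: Compute gradient at (-2.1791, -3.1389).
grad_x = 2*1*-2.1791 + 8 = 3.6418
grad_y = 2*4*-3.1389 + 9 = -16.1112
Step 2: Gradient step.
x_raw = -2.1791 - 0.05*3.6418 = -2.3612
y_raw = -3.1389 - 0.05*-16.1112 = -2.3333
Step 3: Project onto [-3, 4].
x_proj = clip(-2.3612) = -2.3612
y_proj = clip(-2.3333) = -2.3333
Step 4: Evaluate f.
f(-2.3612, -2.3333) = -12.5365


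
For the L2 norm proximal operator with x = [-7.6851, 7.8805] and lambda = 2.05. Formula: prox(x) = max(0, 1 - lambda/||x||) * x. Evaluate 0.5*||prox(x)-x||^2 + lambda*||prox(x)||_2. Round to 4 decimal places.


Step 1: Compute ||x||.
||x|| = 11.0074
Step 2: Compute scaling factor.
scale = max(0, 1 - 2.05/11.0074) = 0.8138
Step 3: prox(x) = [-6.2538, 6.4128]
||prox(x)|| = 8.9574
Step 4: Proximal objective.
0.5*||prox-x||^2 = 2.1013
lambda*||prox|| = 18.3627
Total = 20.4639


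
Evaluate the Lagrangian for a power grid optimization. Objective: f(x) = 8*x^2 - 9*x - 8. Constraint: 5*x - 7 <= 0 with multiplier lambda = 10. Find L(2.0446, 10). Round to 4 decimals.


Step 1: Evaluate f(x).
f(2.0446) = 8*2.0446^2 - 9*2.0446 - 8 = 7.0417
Step 2: Evaluate g(x).
g(2.0446) = 5*2.0446 - 7 = 3.223
Step 3: Compute Lagrangian.
L = 7.0417 + 10*3.223 = 39.2717


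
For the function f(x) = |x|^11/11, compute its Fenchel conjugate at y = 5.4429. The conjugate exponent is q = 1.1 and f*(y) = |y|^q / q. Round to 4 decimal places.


The conjugate exponent q satisfies 1/p + 1/q = 1.
p = 11, so q = 11/(11 - 1) = 1.1
|y|^q = 5.4429^1.1 = 6.4478
f*(5.4429) = 6.4478 / 1.1 = 5.8617


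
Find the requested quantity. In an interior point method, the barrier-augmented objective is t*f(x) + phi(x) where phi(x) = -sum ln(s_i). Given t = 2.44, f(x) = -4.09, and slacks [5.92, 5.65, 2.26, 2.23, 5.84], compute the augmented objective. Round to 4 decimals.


Step 1: Compute log-barrier.
ln values: [1.7783, 1.7317, 0.8154, 0.802, 1.7647]
phi = -(1.7783 + 1.7317 + 0.8154 + 0.802 + 1.7647) = -6.8921
Step 2: Compute augmented objective.
t*f(x) = 2.44*-4.09 = -9.9796
Total = -9.9796 - 6.8921 = -16.8717


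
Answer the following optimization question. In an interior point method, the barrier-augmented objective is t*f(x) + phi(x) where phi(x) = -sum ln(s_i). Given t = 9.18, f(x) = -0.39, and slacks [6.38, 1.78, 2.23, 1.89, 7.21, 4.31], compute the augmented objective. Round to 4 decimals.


Step 1: Compute log-barrier.
ln values: [1.8532, 0.5766, 0.802, 0.6366, 1.9755, 1.4609]
phi = -(1.8532 + 0.5766 + 0.802 + 0.6366 + 1.9755 + 1.4609) = -7.3048
Step 2: Compute augmented objective.
t*f(x) = 9.18*-0.39 = -3.5802
Total = -3.5802 - 7.3048 = -10.885


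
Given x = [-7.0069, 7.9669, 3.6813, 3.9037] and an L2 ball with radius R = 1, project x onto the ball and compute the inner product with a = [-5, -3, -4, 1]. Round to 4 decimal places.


Step 1: Compute ||x|| (intermediates to 6 decimals).
||x|| = sqrt((-7.0069)^2 + 7.9669^2 + 3.6813^2 + 3.9037^2) = 11.889449
Step 2: Project.
Since ||x|| > R, scale = R/||x|| = 1/11.889449 = 0.084108, proj(x) = scale * x
proj(x) = [-0.589336, 0.67008, 0.309627, 0.328332]
Step 3: Dot product.
a^T * proj(x) = -5*(-0.589336) - 3*0.67008 - 4*0.309627 + 1*0.328332 = 0.0263


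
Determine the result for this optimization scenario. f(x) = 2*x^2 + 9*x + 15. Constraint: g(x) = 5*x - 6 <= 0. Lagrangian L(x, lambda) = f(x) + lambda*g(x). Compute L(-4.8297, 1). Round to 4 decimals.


Step 1: Evaluate f(x).
f(-4.8297) = 2*(-4.8297)^2 + 9*(-4.8297) + 15 = 18.1847
Step 2: Evaluate g(x).
g(-4.8297) = 5*-4.8297 - 6 = -30.1485
Step 3: Compute Lagrangian.
L = 18.1847 + 1*-30.1485 = -11.9638


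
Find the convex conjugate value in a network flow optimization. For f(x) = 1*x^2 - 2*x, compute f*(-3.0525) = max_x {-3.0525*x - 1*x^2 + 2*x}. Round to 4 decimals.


f*(y) = sup_x {y*x - a*x^2 - b*x} = sup_x {(y-b)*x - a*x^2}
FOC: (y - b) - 2a*x = 0 => x* = (y - b)/(2a)
x* = (-3.0525 + 2)/(2*1) = -0.5263
f*(-3.0525) = (y-b)^2/(4a) = (-3.0525 + 2)^2/(4*1)
= 1.1078/4 = 0.2769


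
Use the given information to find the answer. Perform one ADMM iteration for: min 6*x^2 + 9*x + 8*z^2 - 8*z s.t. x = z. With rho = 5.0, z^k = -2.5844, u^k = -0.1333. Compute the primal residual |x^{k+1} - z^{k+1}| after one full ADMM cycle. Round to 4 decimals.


ADMM iteration with rho = 5.0, z^k = -2.5844, u^k = -0.1333
Step 1: x-update.
Minimize 6*x^2 + 9*x + (5.0/2)*(x + 2.5844 - 0.1333)^2
FOC: (2*6 + 5.0)*x = -9 + 5.0*(-2.5844 + 0.1333)
x^{k+1} = -1.2503
Step 2: z-update.
Minimize 8*z^2 - 8*z + (5.0/2)*(-1.2503 - z - 0.1333)^2
FOC: (2*8 + 5.0)*z = 8 + 5.0*(-1.2503 - 0.1333)
z^{k+1} = 0.0515
Step 3: u-update.
u^{k+1} = -0.1333 - 1.2503 - 0.0515 = -1.4351
Step 4: Primal residual = |-1.2503 - 0.0515| = 1.3018


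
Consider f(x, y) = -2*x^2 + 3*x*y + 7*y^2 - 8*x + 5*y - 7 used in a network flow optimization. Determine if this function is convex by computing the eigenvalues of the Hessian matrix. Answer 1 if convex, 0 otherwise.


The Hessian of f(x,y) = -2*x^2 + 3*x*y + 7*y^2 - 8*x + 5*y - 7 is:
H = [[-4, 3], [3, 14]]
Trace = -4 + 14 = 10
Determinant = -4*14 - (3)^2 = -65
Discriminant = (10)^2 - 4*-65 = 360.0
Eigenvalues: lambda_1 = -4.4868, lambda_2 = 14.4868
The function is not convex.

0


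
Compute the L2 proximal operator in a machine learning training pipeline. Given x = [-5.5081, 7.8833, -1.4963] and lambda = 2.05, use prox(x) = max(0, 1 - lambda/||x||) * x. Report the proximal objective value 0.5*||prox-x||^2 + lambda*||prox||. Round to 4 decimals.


Step 1: Compute ||x||.
||x|| = 9.7327
Step 2: Compute scaling factor.
scale = max(0, 1 - 2.05/9.7327) = 0.7894
Step 3: prox(x) = [-4.3479, 6.2228, -1.1811]
||prox(x)|| = 7.6827
Step 4: Proximal objective.
0.5*||prox-x||^2 = 2.1013
lambda*||prox|| = 15.7495
Total = 17.8507


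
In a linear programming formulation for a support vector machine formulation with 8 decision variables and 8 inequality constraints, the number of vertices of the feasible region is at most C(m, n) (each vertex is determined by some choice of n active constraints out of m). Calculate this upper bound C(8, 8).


Each vertex corresponds to some choice of n active constraints out of m, so the number of vertices is at most C(m, n) = m! / (n!(m-n)!).
m = 8, n = 8
Numerator: 8 * 7 * 6 * 5 * 4 * 3 * 2 * 1
Denominator: 8! = 40320
C(8, 8) = 1
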